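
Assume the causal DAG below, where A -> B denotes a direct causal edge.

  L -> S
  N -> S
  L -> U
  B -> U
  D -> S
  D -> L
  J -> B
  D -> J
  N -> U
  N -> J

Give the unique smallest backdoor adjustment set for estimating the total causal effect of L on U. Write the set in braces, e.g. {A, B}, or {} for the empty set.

Variables eligible for adjustment (non-descendants of L, excluding L and U): {B, D, J, N}.
Backdoor paths from L to U:
  P1: L <- D -> J <- N -> U
  P2: L <- D -> J -> B -> U
  P3: L <- D -> S <- N -> J -> B -> U
  P4: L <- D -> S <- N -> U
The empty set is not sufficient: P2 (L <- D -> J -> B -> U) has no collider blocking it and no conditioned non-collider, so it is open.
Try {D}:
  P1: blocked at fork node D ∈ conditioning set.
  P2: blocked at fork node D ∈ conditioning set.
  P3: blocked at fork node D ∈ conditioning set.
  P4: blocked at fork node D ∈ conditioning set.
{D} contains no descendant of L and blocks every backdoor path.
No other singleton works — e.g. {N} leaves P2 open — so {D} is the unique smallest valid adjustment set.

{D}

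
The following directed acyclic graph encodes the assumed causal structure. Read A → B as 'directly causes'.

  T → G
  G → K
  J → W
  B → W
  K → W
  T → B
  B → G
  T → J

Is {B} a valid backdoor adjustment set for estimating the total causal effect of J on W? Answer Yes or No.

Backdoor paths from J to W (paths whose first edge points into J):
  P1: J <- T -> B -> G -> K -> W
  P2: J <- T -> B -> W
  P3: J <- T -> G <- B -> W
  P4: J <- T -> G -> K -> W
Condition 1 (no descendant of J in the set): holds — descendants of J are {W}; none are in {B}.
Condition 2 (every backdoor path blocked by {B}):
  P1: blocked at chain node B ∈ conditioning set.
  P2: blocked at chain node B ∈ conditioning set.
  P3: blocked at collider G (neither it nor any descendant is in the conditioning set).
  P4: open — no interior node is in the conditioning set.
{B} does not satisfy the backdoor criterion.

No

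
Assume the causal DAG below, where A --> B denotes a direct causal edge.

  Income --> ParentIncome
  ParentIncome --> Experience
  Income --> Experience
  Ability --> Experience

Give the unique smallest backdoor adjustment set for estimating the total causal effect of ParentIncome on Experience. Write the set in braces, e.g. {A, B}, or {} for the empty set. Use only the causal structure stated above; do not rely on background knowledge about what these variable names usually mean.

{Income}

Variables eligible for adjustment (non-descendants of ParentIncome, excluding ParentIncome and Experience): {Ability, Income}.
Backdoor paths from ParentIncome to Experience:
  P1: ParentIncome <- Income -> Experience
The empty set is not sufficient: P1 (ParentIncome <- Income -> Experience) has no collider blocking it and no conditioned non-collider, so it is open.
Try {Income}:
  P1: blocked at fork node Income ∈ conditioning set.
{Income} contains no descendant of ParentIncome and blocks every backdoor path.
No other singleton works — e.g. {Ability} leaves P1 open — so {Income} is the unique smallest valid adjustment set.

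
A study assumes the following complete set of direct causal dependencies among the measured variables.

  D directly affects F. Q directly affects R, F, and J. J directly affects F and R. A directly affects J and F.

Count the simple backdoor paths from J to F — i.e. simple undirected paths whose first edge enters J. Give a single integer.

2

A backdoor path from J to F is any simple undirected path whose first edge points into J (i.e. leaves J via a parent).
Parents of J: {A, Q}.
Enumerating:
  P1: J <- A -> F
  P2: J <- Q -> F
That exhausts the simple backdoor paths. Count: 2.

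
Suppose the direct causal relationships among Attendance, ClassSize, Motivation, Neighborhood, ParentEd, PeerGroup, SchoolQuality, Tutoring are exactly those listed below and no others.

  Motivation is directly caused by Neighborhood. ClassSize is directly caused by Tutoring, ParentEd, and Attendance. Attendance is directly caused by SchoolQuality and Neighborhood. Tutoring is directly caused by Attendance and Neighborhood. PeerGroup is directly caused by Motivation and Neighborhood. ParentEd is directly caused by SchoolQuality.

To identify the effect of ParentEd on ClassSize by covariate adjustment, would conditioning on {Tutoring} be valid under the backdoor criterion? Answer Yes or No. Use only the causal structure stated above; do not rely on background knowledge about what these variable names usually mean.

Backdoor paths from ParentEd to ClassSize (paths whose first edge points into ParentEd):
  P1: ParentEd <- SchoolQuality -> Attendance <- Neighborhood -> Tutoring -> ClassSize
  P2: ParentEd <- SchoolQuality -> Attendance -> Tutoring -> ClassSize
  P3: ParentEd <- SchoolQuality -> Attendance -> ClassSize
Condition 1 (no descendant of ParentEd in the set): holds — descendants of ParentEd are {ClassSize}; none are in {Tutoring}.
Condition 2 (every backdoor path blocked by {Tutoring}):
  P1: blocked at chain node Tutoring ∈ conditioning set.
  P2: blocked at chain node Tutoring ∈ conditioning set.
  P3: open — no interior node is in the conditioning set.
{Tutoring} does not satisfy the backdoor criterion.

No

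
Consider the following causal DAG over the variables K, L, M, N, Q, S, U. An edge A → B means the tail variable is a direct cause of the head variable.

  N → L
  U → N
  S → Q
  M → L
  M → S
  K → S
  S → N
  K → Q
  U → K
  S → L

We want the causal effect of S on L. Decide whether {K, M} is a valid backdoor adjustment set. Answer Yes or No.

Backdoor paths from S to L (paths whose first edge points into S):
  P1: S <- M -> L
  P2: S <- K <- U -> N -> L
Condition 1 (no descendant of S in the set): holds — descendants of S are {L, N, Q}; none are in {K, M}.
Condition 2 (every backdoor path blocked by {K, M}):
  P1: blocked at fork node M ∈ conditioning set.
  P2: blocked at chain node K ∈ conditioning set.
{K, M} satisfies the backdoor criterion.

Yes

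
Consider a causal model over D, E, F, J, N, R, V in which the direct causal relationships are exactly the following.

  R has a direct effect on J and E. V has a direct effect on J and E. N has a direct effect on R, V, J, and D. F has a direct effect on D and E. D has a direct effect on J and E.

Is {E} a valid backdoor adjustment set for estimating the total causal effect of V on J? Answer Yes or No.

No

Backdoor paths from V to J (paths whose first edge points into V):
  P1: V <- N -> R -> E <- F -> D -> J
  P2: V <- N -> R -> E <- D -> J
  P3: V <- N -> R -> J
  P4: V <- N -> D <- F -> E <- R -> J
  P5: V <- N -> D -> E <- R -> J
  P6: V <- N -> D -> J
  P7: V <- N -> J
Condition 1 (no descendant of V in the set): FAILS — E is a descendant of V.
Condition 2 (every backdoor path blocked by {E}):
  P1: open — collider(s) E are conditioned on (or have a conditioned descendant) and no non-collider on the path is in the set.
  P2: open — collider(s) E are conditioned on (or have a conditioned descendant) and no non-collider on the path is in the set.
  P3: open — no interior node is in the conditioning set.
  P4: open — collider(s) D, E are conditioned on (or have a conditioned descendant) and no non-collider on the path is in the set.
  P5: open — collider(s) E are conditioned on (or have a conditioned descendant) and no non-collider on the path is in the set.
  P6: open — no interior node is in the conditioning set.
  P7: open — no interior node is in the conditioning set.
{E} does not satisfy the backdoor criterion.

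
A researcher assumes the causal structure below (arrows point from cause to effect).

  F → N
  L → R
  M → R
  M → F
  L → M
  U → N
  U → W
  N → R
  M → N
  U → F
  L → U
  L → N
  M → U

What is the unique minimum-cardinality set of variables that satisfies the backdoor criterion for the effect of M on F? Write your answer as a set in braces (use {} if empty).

{L}

Variables eligible for adjustment (non-descendants of M, excluding M and F): {L}.
Backdoor paths from M to F:
  P1: M <- L -> U -> F
  P2: M <- L -> U -> N <- F
  P3: M <- L -> N <- U -> F
  P4: M <- L -> N <- F
  P5: M <- L -> R <- N <- U -> F
  P6: M <- L -> R <- N <- F
The empty set is not sufficient: P1 (M <- L -> U -> F) has no collider blocking it and no conditioned non-collider, so it is open.
Try {L}:
  P1: blocked at fork node L ∈ conditioning set.
  P2: blocked at fork node L ∈ conditioning set.
  P3: blocked at fork node L ∈ conditioning set.
  P4: blocked at fork node L ∈ conditioning set.
  P5: blocked at fork node L ∈ conditioning set.
  P6: blocked at fork node L ∈ conditioning set.
{L} contains no descendant of M and blocks every backdoor path.
{L} is the unique smallest valid adjustment set.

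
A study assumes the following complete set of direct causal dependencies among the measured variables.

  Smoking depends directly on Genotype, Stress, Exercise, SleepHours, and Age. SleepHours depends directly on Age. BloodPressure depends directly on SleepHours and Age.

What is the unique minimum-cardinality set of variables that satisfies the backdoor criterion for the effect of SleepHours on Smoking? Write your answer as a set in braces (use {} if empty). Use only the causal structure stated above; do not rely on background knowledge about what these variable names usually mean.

Variables eligible for adjustment (non-descendants of SleepHours, excluding SleepHours and Smoking): {Age, Exercise, Genotype, Stress}.
Backdoor paths from SleepHours to Smoking:
  P1: SleepHours <- Age -> Smoking
The empty set is not sufficient: P1 (SleepHours <- Age -> Smoking) has no collider blocking it and no conditioned non-collider, so it is open.
Try {Age}:
  P1: blocked at fork node Age ∈ conditioning set.
{Age} contains no descendant of SleepHours and blocks every backdoor path.
No other singleton works — e.g. {Genotype} leaves P1 open — so {Age} is the unique smallest valid adjustment set.

{Age}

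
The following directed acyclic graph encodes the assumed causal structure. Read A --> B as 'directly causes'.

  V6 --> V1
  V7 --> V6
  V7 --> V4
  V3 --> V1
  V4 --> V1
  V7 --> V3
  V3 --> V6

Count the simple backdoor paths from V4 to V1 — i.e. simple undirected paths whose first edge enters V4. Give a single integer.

4

A backdoor path from V4 to V1 is any simple undirected path whose first edge points into V4 (i.e. leaves V4 via a parent).
Parents of V4: {V7}.
Enumerating:
  P1: V4 <- V7 -> V3 -> V6 -> V1
  P2: V4 <- V7 -> V3 -> V1
  P3: V4 <- V7 -> V6 <- V3 -> V1
  P4: V4 <- V7 -> V6 -> V1
That exhausts the simple backdoor paths. Count: 4.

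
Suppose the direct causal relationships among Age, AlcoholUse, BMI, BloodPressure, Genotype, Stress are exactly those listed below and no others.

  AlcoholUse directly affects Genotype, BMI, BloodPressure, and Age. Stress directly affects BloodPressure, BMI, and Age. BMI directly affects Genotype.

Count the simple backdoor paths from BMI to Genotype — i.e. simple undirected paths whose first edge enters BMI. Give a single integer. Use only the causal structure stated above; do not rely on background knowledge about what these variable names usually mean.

3

A backdoor path from BMI to Genotype is any simple undirected path whose first edge points into BMI (i.e. leaves BMI via a parent).
Parents of BMI: {AlcoholUse, Stress}.
Enumerating:
  P1: BMI <- Stress -> BloodPressure <- AlcoholUse -> Genotype
  P2: BMI <- Stress -> Age <- AlcoholUse -> Genotype
  P3: BMI <- AlcoholUse -> Genotype
That exhausts the simple backdoor paths. Count: 3.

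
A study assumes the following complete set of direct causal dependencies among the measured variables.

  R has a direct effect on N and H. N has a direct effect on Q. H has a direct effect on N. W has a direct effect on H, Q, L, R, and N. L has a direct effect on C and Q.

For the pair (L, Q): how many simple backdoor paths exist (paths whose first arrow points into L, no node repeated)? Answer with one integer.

A backdoor path from L to Q is any simple undirected path whose first edge points into L (i.e. leaves L via a parent).
Parents of L: {W}.
Enumerating:
  P1: L <- W -> R -> H -> N -> Q
  P2: L <- W -> R -> N -> Q
  P3: L <- W -> H <- R -> N -> Q
  P4: L <- W -> H -> N -> Q
  P5: L <- W -> N -> Q
  P6: L <- W -> Q
That exhausts the simple backdoor paths. Count: 6.

6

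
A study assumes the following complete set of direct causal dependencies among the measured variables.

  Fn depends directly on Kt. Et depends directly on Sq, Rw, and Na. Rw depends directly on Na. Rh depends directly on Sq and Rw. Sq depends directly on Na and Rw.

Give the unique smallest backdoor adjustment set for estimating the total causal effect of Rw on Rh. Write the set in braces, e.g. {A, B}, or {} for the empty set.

Variables eligible for adjustment (non-descendants of Rw, excluding Rw and Rh): {Fn, Kt, Na}.
Backdoor paths from Rw to Rh:
  P1: Rw <- Na -> Sq -> Rh
  P2: Rw <- Na -> Et <- Sq -> Rh
The empty set is not sufficient: P1 (Rw <- Na -> Sq -> Rh) has no collider blocking it and no conditioned non-collider, so it is open.
Try {Na}:
  P1: blocked at fork node Na ∈ conditioning set.
  P2: blocked at fork node Na ∈ conditioning set.
{Na} contains no descendant of Rw and blocks every backdoor path.
No other singleton works — e.g. {Kt} leaves P1 open — so {Na} is the unique smallest valid adjustment set.

{Na}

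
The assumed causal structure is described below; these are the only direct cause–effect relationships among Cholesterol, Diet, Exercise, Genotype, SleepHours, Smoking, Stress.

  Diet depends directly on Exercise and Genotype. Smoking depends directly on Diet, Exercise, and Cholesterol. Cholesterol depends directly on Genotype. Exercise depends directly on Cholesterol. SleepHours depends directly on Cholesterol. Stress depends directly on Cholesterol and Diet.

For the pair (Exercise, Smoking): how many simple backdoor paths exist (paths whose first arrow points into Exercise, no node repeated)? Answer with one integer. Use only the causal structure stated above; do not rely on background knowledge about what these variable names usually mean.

A backdoor path from Exercise to Smoking is any simple undirected path whose first edge points into Exercise (i.e. leaves Exercise via a parent).
Parents of Exercise: {Cholesterol}.
Enumerating:
  P1: Exercise <- Cholesterol <- Genotype -> Diet -> Smoking
  P2: Exercise <- Cholesterol -> Smoking
  P3: Exercise <- Cholesterol -> Stress <- Diet -> Smoking
That exhausts the simple backdoor paths. Count: 3.

3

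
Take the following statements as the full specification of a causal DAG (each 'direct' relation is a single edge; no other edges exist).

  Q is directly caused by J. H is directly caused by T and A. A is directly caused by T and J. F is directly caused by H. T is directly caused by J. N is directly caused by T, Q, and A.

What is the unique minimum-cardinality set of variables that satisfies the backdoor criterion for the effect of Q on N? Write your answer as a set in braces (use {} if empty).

{J}

Variables eligible for adjustment (non-descendants of Q, excluding Q and N): {A, F, H, J, T}.
Backdoor paths from Q to N:
  P1: Q <- J -> T -> A -> N
  P2: Q <- J -> T -> N
  P3: Q <- J -> T -> H <- A -> N
  P4: Q <- J -> A <- T -> N
  P5: Q <- J -> A -> N
  P6: Q <- J -> A -> H <- T -> N
The empty set is not sufficient: P1 (Q <- J -> T -> A -> N) has no collider blocking it and no conditioned non-collider, so it is open.
Try {J}:
  P1: blocked at fork node J ∈ conditioning set.
  P2: blocked at fork node J ∈ conditioning set.
  P3: blocked at fork node J ∈ conditioning set.
  P4: blocked at fork node J ∈ conditioning set.
  P5: blocked at fork node J ∈ conditioning set.
  P6: blocked at fork node J ∈ conditioning set.
{J} contains no descendant of Q and blocks every backdoor path.
No other singleton works — e.g. {T} leaves P5 open — so {J} is the unique smallest valid adjustment set.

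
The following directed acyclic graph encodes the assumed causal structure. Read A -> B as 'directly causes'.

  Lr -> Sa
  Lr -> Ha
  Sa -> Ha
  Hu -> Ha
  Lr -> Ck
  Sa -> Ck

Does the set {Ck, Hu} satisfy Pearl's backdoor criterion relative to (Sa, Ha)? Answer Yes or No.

No

Backdoor paths from Sa to Ha (paths whose first edge points into Sa):
  P1: Sa <- Lr -> Ha
Condition 1 (no descendant of Sa in the set): FAILS — Ck is a descendant of Sa.
Condition 2 (every backdoor path blocked by {Ck, Hu}):
  P1: open — no interior node is in the conditioning set.
{Ck, Hu} does not satisfy the backdoor criterion.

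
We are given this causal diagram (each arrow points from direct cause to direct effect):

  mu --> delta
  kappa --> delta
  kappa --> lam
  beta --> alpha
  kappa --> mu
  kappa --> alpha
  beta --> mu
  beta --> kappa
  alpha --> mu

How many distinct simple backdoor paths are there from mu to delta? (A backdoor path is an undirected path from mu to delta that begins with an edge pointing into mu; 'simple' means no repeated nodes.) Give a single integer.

A backdoor path from mu to delta is any simple undirected path whose first edge points into mu (i.e. leaves mu via a parent).
Parents of mu: {alpha, beta, kappa}.
Enumerating:
  P1: mu <- beta -> kappa -> delta
  P2: mu <- beta -> alpha <- kappa -> delta
  P3: mu <- kappa -> delta
  P4: mu <- alpha <- beta -> kappa -> delta
  P5: mu <- alpha <- kappa -> delta
That exhausts the simple backdoor paths. Count: 5.

5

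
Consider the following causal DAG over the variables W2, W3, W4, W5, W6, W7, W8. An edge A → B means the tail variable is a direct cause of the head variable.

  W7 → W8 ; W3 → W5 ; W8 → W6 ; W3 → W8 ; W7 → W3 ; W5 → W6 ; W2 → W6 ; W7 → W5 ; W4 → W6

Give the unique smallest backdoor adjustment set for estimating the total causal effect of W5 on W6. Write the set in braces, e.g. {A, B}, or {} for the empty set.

Variables eligible for adjustment (non-descendants of W5, excluding W5 and W6): {W2, W3, W4, W7, W8}.
Backdoor paths from W5 to W6:
  P1: W5 <- W7 -> W3 -> W8 -> W6
  P2: W5 <- W7 -> W8 -> W6
  P3: W5 <- W3 <- W7 -> W8 -> W6
  P4: W5 <- W3 -> W8 -> W6
The empty set is not sufficient: P1 (W5 <- W7 -> W3 -> W8 -> W6) has no collider blocking it and no conditioned non-collider, so it is open.
Try {W8}:
  P1: blocked at chain node W8 ∈ conditioning set.
  P2: blocked at chain node W8 ∈ conditioning set.
  P3: blocked at chain node W8 ∈ conditioning set.
  P4: blocked at chain node W8 ∈ conditioning set.
{W8} contains no descendant of W5 and blocks every backdoor path.
No other singleton works — e.g. {W7} leaves P4 open — so {W8} is the unique smallest valid adjustment set.

{W8}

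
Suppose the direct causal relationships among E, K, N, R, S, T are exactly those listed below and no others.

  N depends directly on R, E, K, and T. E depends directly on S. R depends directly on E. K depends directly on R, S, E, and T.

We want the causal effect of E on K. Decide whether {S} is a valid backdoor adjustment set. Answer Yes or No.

Backdoor paths from E to K (paths whose first edge points into E):
  P1: E <- S -> K
Condition 1 (no descendant of E in the set): holds — descendants of E are {K, N, R}; none are in {S}.
Condition 2 (every backdoor path blocked by {S}):
  P1: blocked at fork node S ∈ conditioning set.
{S} satisfies the backdoor criterion.

Yes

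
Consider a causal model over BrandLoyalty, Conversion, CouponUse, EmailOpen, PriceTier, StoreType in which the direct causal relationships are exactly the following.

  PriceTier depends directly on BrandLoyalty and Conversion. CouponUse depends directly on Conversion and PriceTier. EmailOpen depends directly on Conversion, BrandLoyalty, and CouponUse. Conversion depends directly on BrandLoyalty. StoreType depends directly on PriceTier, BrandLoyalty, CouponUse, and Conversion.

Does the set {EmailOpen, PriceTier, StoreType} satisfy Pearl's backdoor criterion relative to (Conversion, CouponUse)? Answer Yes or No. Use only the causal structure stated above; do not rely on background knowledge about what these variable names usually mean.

Backdoor paths from Conversion to CouponUse (paths whose first edge points into Conversion):
  P1: Conversion <- BrandLoyalty -> PriceTier -> CouponUse
  P2: Conversion <- BrandLoyalty -> PriceTier -> StoreType <- CouponUse
  P3: Conversion <- BrandLoyalty -> StoreType <- PriceTier -> CouponUse
  P4: Conversion <- BrandLoyalty -> StoreType <- CouponUse
  P5: Conversion <- BrandLoyalty -> EmailOpen <- CouponUse
Condition 1 (no descendant of Conversion in the set): FAILS — EmailOpen, PriceTier, and StoreType are descendants of Conversion.
Condition 2 (every backdoor path blocked by {EmailOpen, PriceTier, StoreType}):
  P1: blocked at chain node PriceTier ∈ conditioning set.
  P2: blocked at chain node PriceTier ∈ conditioning set.
  P3: blocked at fork node PriceTier ∈ conditioning set.
  P4: open — collider(s) StoreType are conditioned on (or have a conditioned descendant) and no non-collider on the path is in the set.
  P5: open — collider(s) EmailOpen are conditioned on (or have a conditioned descendant) and no non-collider on the path is in the set.
{EmailOpen, PriceTier, StoreType} does not satisfy the backdoor criterion.

No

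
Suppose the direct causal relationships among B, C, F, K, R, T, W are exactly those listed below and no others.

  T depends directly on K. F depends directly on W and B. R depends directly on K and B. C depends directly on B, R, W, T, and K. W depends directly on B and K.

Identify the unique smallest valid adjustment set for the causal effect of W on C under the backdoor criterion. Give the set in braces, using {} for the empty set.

Variables eligible for adjustment (non-descendants of W, excluding W and C): {B, K, R, T}.
Backdoor paths from W to C:
  P1: W <- B -> R <- K -> T -> C
  P2: W <- B -> R <- K -> C
  P3: W <- B -> R -> C
  P4: W <- B -> C
  P5: W <- K -> T -> C
  P6: W <- K -> R <- B -> C
  P7: W <- K -> R -> C
  P8: W <- K -> C
The empty set is not sufficient: P3 (W <- B -> R -> C) has no collider blocking it and no conditioned non-collider, so it is open.
Try {B, K}:
  P1: blocked at fork node B ∈ conditioning set.
  P2: blocked at fork node B ∈ conditioning set.
  P3: blocked at fork node B ∈ conditioning set.
  P4: blocked at fork node B ∈ conditioning set.
  P5: blocked at fork node K ∈ conditioning set.
  P6: blocked at fork node K ∈ conditioning set.
  P7: blocked at fork node K ∈ conditioning set.
  P8: blocked at fork node K ∈ conditioning set.
{B, K} contains no descendant of W and blocks every backdoor path.
Every element of {B, K} is needed (dropping B leaves P3 open; dropping K leaves P5 open), so no proper subset is valid.
Among all size-2 subsets of the eligible variables, only {B, K} blocks every backdoor path, so it is the unique smallest valid adjustment set.

{B, K}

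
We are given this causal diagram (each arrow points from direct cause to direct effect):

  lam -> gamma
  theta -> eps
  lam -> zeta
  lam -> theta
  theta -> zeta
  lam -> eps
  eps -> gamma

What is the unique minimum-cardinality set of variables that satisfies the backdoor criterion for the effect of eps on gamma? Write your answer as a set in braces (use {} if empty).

{lam}

Variables eligible for adjustment (non-descendants of eps, excluding eps and gamma): {lam, theta, zeta}.
Backdoor paths from eps to gamma:
  P1: eps <- lam -> gamma
  P2: eps <- theta <- lam -> gamma
  P3: eps <- theta -> zeta <- lam -> gamma
The empty set is not sufficient: P1 (eps <- lam -> gamma) has no collider blocking it and no conditioned non-collider, so it is open.
Try {lam}:
  P1: blocked at fork node lam ∈ conditioning set.
  P2: blocked at fork node lam ∈ conditioning set.
  P3: blocked at collider zeta (neither it nor any descendant is in the conditioning set).
{lam} contains no descendant of eps and blocks every backdoor path.
No other singleton works — e.g. {theta} leaves P1 open — so {lam} is the unique smallest valid adjustment set.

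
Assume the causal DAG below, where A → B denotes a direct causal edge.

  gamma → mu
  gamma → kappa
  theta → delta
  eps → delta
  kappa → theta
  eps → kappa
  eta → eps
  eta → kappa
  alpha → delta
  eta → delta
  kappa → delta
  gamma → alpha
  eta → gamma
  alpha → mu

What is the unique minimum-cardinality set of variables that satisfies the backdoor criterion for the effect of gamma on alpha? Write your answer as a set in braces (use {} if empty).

Variables eligible for adjustment (non-descendants of gamma, excluding gamma and alpha): {eps, eta}.
Backdoor paths from gamma to alpha:
  P1: gamma <- eta -> eps -> kappa -> theta -> delta <- alpha
  P2: gamma <- eta -> eps -> kappa -> delta <- alpha
  P3: gamma <- eta -> eps -> delta <- alpha
  P4: gamma <- eta -> kappa <- eps -> delta <- alpha
  P5: gamma <- eta -> kappa -> theta -> delta <- alpha
  P6: gamma <- eta -> kappa -> delta <- alpha
  P7: gamma <- eta -> delta <- alpha
Each backdoor path contains an unconditioned collider, so every path is already blocked with the empty conditioning set:
  P1: blocked at collider delta (neither it nor any descendant is in the conditioning set).
  P2: blocked at collider delta (neither it nor any descendant is in the conditioning set).
  P3: blocked at collider delta (neither it nor any descendant is in the conditioning set).
  P4: blocked at collider kappa (neither it nor any descendant is in the conditioning set).
  P5: blocked at collider delta (neither it nor any descendant is in the conditioning set).
  P6: blocked at collider delta (neither it nor any descendant is in the conditioning set).
  P7: blocked at collider delta (neither it nor any descendant is in the conditioning set).
The empty set is therefore the unique smallest valid set.

{}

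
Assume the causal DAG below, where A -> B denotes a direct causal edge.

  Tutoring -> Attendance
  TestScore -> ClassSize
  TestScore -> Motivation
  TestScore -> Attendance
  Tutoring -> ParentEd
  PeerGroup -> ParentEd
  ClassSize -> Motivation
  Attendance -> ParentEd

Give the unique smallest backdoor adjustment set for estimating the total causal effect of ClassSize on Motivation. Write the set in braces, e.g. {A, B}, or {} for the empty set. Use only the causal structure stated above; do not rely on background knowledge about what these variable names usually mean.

{TestScore}

Variables eligible for adjustment (non-descendants of ClassSize, excluding ClassSize and Motivation): {Attendance, ParentEd, PeerGroup, TestScore, Tutoring}.
Backdoor paths from ClassSize to Motivation:
  P1: ClassSize <- TestScore -> Motivation
The empty set is not sufficient: P1 (ClassSize <- TestScore -> Motivation) has no collider blocking it and no conditioned non-collider, so it is open.
Try {TestScore}:
  P1: blocked at fork node TestScore ∈ conditioning set.
{TestScore} contains no descendant of ClassSize and blocks every backdoor path.
No other singleton works — e.g. {PeerGroup} leaves P1 open — so {TestScore} is the unique smallest valid adjustment set.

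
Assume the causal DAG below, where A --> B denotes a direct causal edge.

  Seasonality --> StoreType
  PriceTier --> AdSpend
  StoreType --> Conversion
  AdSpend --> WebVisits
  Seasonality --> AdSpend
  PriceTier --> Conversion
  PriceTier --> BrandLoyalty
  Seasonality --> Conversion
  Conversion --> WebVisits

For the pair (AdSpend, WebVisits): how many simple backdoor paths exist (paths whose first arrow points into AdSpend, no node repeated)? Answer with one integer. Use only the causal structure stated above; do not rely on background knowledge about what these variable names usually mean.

3

A backdoor path from AdSpend to WebVisits is any simple undirected path whose first edge points into AdSpend (i.e. leaves AdSpend via a parent).
Parents of AdSpend: {PriceTier, Seasonality}.
Enumerating:
  P1: AdSpend <- PriceTier -> Conversion -> WebVisits
  P2: AdSpend <- Seasonality -> StoreType -> Conversion -> WebVisits
  P3: AdSpend <- Seasonality -> Conversion -> WebVisits
That exhausts the simple backdoor paths. Count: 3.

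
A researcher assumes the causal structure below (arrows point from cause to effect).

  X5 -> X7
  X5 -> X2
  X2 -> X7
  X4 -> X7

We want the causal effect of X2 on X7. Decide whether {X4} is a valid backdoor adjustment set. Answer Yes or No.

Backdoor paths from X2 to X7 (paths whose first edge points into X2):
  P1: X2 <- X5 -> X7
Condition 1 (no descendant of X2 in the set): holds — descendants of X2 are {X7}; none are in {X4}.
Condition 2 (every backdoor path blocked by {X4}):
  P1: open — no interior node is in the conditioning set.
{X4} does not satisfy the backdoor criterion.

No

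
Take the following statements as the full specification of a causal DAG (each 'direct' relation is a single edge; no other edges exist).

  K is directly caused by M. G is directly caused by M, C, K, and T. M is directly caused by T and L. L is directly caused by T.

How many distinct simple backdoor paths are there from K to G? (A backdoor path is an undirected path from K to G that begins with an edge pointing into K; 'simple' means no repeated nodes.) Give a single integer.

A backdoor path from K to G is any simple undirected path whose first edge points into K (i.e. leaves K via a parent).
Parents of K: {M}.
Enumerating:
  P1: K <- M <- T -> G
  P2: K <- M <- L <- T -> G
  P3: K <- M -> G
That exhausts the simple backdoor paths. Count: 3.

3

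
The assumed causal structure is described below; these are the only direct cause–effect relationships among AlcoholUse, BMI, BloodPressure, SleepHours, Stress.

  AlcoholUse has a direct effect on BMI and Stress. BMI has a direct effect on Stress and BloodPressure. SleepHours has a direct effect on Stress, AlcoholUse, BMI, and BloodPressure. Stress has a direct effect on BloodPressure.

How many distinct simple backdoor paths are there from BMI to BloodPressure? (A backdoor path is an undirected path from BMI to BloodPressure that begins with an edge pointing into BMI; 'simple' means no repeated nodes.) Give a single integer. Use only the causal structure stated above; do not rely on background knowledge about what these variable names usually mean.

7

A backdoor path from BMI to BloodPressure is any simple undirected path whose first edge points into BMI (i.e. leaves BMI via a parent).
Parents of BMI: {AlcoholUse, SleepHours}.
Enumerating:
  P1: BMI <- SleepHours -> AlcoholUse -> Stress -> BloodPressure
  P2: BMI <- SleepHours -> Stress -> BloodPressure
  P3: BMI <- SleepHours -> BloodPressure
  P4: BMI <- AlcoholUse <- SleepHours -> Stress -> BloodPressure
  P5: BMI <- AlcoholUse <- SleepHours -> BloodPressure
  P6: BMI <- AlcoholUse -> Stress <- SleepHours -> BloodPressure
  P7: BMI <- AlcoholUse -> Stress -> BloodPressure
That exhausts the simple backdoor paths. Count: 7.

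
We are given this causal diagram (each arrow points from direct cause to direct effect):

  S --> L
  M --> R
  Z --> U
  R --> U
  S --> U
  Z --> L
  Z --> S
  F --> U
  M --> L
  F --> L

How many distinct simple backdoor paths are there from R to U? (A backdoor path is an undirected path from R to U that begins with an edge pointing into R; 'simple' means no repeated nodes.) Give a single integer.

5

A backdoor path from R to U is any simple undirected path whose first edge points into R (i.e. leaves R via a parent).
Parents of R: {M}.
Enumerating:
  P1: R <- M -> L <- F -> U
  P2: R <- M -> L <- Z -> S -> U
  P3: R <- M -> L <- Z -> U
  P4: R <- M -> L <- S <- Z -> U
  P5: R <- M -> L <- S -> U
That exhausts the simple backdoor paths. Count: 5.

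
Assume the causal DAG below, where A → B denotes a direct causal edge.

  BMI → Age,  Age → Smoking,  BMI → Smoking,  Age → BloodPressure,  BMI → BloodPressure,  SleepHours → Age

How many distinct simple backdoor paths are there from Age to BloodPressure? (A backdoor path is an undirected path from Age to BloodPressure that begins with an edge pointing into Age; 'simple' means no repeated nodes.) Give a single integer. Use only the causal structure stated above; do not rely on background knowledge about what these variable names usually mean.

A backdoor path from Age to BloodPressure is any simple undirected path whose first edge points into Age (i.e. leaves Age via a parent).
Parents of Age: {BMI, SleepHours}.
Enumerating:
  P1: Age <- BMI -> BloodPressure
That exhausts the simple backdoor paths. Count: 1.

1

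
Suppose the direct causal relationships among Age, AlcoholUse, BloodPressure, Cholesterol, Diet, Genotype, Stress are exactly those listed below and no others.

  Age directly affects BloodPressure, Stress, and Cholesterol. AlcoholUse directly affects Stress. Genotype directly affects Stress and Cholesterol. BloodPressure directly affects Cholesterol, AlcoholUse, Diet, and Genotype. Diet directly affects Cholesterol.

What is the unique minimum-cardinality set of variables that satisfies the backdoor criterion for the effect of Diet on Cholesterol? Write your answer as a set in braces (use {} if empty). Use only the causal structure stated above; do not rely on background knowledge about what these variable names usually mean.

Variables eligible for adjustment (non-descendants of Diet, excluding Diet and Cholesterol): {Age, AlcoholUse, BloodPressure, Genotype, Stress}.
Backdoor paths from Diet to Cholesterol:
  P1: Diet <- BloodPressure <- Age -> Stress <- Genotype -> Cholesterol
  P2: Diet <- BloodPressure <- Age -> Cholesterol
  P3: Diet <- BloodPressure -> AlcoholUse -> Stress <- Age -> Cholesterol
  P4: Diet <- BloodPressure -> AlcoholUse -> Stress <- Genotype -> Cholesterol
  P5: Diet <- BloodPressure -> Genotype -> Stress <- Age -> Cholesterol
  P6: Diet <- BloodPressure -> Genotype -> Cholesterol
  P7: Diet <- BloodPressure -> Cholesterol
The empty set is not sufficient: P2 (Diet <- BloodPressure <- Age -> Cholesterol) has no collider blocking it and no conditioned non-collider, so it is open.
Try {BloodPressure}:
  P1: blocked at chain node BloodPressure ∈ conditioning set.
  P2: blocked at chain node BloodPressure ∈ conditioning set.
  P3: blocked at fork node BloodPressure ∈ conditioning set.
  P4: blocked at fork node BloodPressure ∈ conditioning set.
  P5: blocked at fork node BloodPressure ∈ conditioning set.
  P6: blocked at fork node BloodPressure ∈ conditioning set.
  P7: blocked at fork node BloodPressure ∈ conditioning set.
{BloodPressure} contains no descendant of Diet and blocks every backdoor path.
No other singleton works — e.g. {Age} leaves P6 open — so {BloodPressure} is the unique smallest valid adjustment set.

{BloodPressure}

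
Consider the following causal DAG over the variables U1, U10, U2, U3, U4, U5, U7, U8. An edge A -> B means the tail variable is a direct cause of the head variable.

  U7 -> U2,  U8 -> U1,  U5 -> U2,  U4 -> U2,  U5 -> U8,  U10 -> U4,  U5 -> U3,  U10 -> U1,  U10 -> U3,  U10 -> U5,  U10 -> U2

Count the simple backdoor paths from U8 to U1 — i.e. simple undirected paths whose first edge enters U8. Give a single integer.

4

A backdoor path from U8 to U1 is any simple undirected path whose first edge points into U8 (i.e. leaves U8 via a parent).
Parents of U8: {U5}.
Enumerating:
  P1: U8 <- U5 <- U10 -> U1
  P2: U8 <- U5 -> U3 <- U10 -> U1
  P3: U8 <- U5 -> U2 <- U10 -> U1
  P4: U8 <- U5 -> U2 <- U4 <- U10 -> U1
That exhausts the simple backdoor paths. Count: 4.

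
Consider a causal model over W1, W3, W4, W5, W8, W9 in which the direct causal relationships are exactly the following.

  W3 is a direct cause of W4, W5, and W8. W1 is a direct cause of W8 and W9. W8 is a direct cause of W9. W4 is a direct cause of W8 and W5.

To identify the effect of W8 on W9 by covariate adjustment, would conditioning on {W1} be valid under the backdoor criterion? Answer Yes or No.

Backdoor paths from W8 to W9 (paths whose first edge points into W8):
  P1: W8 <- W1 -> W9
Condition 1 (no descendant of W8 in the set): holds — descendants of W8 are {W9}; none are in {W1}.
Condition 2 (every backdoor path blocked by {W1}):
  P1: blocked at fork node W1 ∈ conditioning set.
{W1} satisfies the backdoor criterion.

Yes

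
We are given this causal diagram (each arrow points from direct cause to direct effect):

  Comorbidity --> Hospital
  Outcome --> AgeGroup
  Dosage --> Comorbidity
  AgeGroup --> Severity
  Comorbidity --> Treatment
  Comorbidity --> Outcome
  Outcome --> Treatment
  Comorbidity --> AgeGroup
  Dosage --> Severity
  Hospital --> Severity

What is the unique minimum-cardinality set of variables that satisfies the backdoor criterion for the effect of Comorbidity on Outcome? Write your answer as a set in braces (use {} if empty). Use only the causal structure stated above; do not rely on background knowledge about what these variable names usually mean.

Variables eligible for adjustment (non-descendants of Comorbidity, excluding Comorbidity and Outcome): {Dosage}.
Backdoor paths from Comorbidity to Outcome:
  P1: Comorbidity <- Dosage -> Severity <- AgeGroup <- Outcome
Each backdoor path contains an unconditioned collider, so every path is already blocked with the empty conditioning set:
  P1: blocked at collider Severity (neither it nor any descendant is in the conditioning set).
The empty set is therefore the unique smallest valid set.

{}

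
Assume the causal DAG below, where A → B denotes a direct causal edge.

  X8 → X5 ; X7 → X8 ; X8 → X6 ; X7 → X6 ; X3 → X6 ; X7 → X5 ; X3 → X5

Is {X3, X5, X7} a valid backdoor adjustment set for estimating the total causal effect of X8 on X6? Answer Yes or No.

Backdoor paths from X8 to X6 (paths whose first edge points into X8):
  P1: X8 <- X7 -> X6
  P2: X8 <- X7 -> X5 <- X3 -> X6
Condition 1 (no descendant of X8 in the set): FAILS — X5 is a descendant of X8.
Condition 2 (every backdoor path blocked by {X3, X5, X7}):
  P1: blocked at fork node X7 ∈ conditioning set.
  P2: blocked at fork node X7 ∈ conditioning set.
{X3, X5, X7} does not satisfy the backdoor criterion.

No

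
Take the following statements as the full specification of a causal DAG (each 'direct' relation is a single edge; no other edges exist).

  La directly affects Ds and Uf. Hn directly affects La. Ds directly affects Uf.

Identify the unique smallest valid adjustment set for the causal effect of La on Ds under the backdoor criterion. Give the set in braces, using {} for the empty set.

Variables eligible for adjustment (non-descendants of La, excluding La and Ds): {Hn}.
Backdoor paths from La to Ds:
  (none)
With no backdoor paths the empty set already satisfies the criterion, and it is trivially minimal.

{}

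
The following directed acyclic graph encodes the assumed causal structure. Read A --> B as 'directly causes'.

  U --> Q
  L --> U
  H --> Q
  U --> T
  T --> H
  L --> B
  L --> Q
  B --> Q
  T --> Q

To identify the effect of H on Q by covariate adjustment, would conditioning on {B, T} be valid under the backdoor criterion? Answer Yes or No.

Yes

Backdoor paths from H to Q (paths whose first edge points into H):
  P1: H <- T <- U <- L -> B -> Q
  P2: H <- T <- U <- L -> Q
  P3: H <- T <- U -> Q
  P4: H <- T -> Q
Condition 1 (no descendant of H in the set): holds — descendants of H are {Q}; none are in {B, T}.
Condition 2 (every backdoor path blocked by {B, T}):
  P1: blocked at chain node T ∈ conditioning set.
  P2: blocked at chain node T ∈ conditioning set.
  P3: blocked at chain node T ∈ conditioning set.
  P4: blocked at fork node T ∈ conditioning set.
{B, T} satisfies the backdoor criterion.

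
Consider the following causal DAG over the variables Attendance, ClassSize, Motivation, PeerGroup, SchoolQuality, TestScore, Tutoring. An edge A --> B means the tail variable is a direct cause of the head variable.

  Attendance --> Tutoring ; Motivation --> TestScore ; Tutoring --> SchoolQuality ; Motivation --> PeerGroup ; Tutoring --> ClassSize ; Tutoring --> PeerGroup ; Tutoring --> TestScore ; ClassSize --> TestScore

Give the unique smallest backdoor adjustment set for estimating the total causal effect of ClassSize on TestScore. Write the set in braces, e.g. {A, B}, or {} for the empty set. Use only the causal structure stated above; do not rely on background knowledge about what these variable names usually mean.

Variables eligible for adjustment (non-descendants of ClassSize, excluding ClassSize and TestScore): {Attendance, Motivation, PeerGroup, SchoolQuality, Tutoring}.
Backdoor paths from ClassSize to TestScore:
  P1: ClassSize <- Tutoring -> TestScore
  P2: ClassSize <- Tutoring -> PeerGroup <- Motivation -> TestScore
The empty set is not sufficient: P1 (ClassSize <- Tutoring -> TestScore) has no collider blocking it and no conditioned non-collider, so it is open.
Try {Tutoring}:
  P1: blocked at fork node Tutoring ∈ conditioning set.
  P2: blocked at fork node Tutoring ∈ conditioning set.
{Tutoring} contains no descendant of ClassSize and blocks every backdoor path.
No other singleton works — e.g. {Attendance} leaves P1 open — so {Tutoring} is the unique smallest valid adjustment set.

{Tutoring}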